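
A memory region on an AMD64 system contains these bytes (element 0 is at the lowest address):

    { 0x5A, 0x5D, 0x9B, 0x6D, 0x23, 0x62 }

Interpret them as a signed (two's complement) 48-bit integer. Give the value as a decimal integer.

In little-endian order the low byte comes first in memory.
Reassemble most-significant byte first: 62 23 6D 9B 5D 5A → 0x62236D9B5D5A.
0x62236D9B5D5A = 107904302275930.

107904302275930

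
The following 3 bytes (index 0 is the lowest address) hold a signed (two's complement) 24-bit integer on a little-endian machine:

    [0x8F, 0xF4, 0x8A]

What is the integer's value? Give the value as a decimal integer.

In little-endian order the low byte comes first in memory.
Reassemble most-significant byte first: 8A F4 8F → 0x8AF48F.
Top bit is set, so as a signed 24-bit value this is 0x8AF48F − 2^24 = -7670641.

-7670641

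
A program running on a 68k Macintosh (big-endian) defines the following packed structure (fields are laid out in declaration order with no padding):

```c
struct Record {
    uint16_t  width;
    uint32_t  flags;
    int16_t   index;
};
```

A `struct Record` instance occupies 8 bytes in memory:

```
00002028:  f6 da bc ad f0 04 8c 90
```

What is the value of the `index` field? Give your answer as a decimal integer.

-29552

`index` follows `width` (2 B), `flags` (4 B), so it starts at offset 2 + 4 = 6 and occupies 2 bytes.
Bytes at offsets 6..7: 8C 90.
In big-endian order the high byte comes first in memory.
The bytes are already most-significant first: 0x8C90.
Top bit is set, so as a signed 16-bit value this is 0x8C90 − 2^16 = -29552.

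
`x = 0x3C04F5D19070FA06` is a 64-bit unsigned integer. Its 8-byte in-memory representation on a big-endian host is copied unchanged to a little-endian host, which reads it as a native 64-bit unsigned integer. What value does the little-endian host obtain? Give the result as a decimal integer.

502838075705328700

Stored big-endian, the bytes at ascending addresses are 3C 04 F5 D1 90 70 FA 06.
Read back as little-endian, the first byte is least significant, giving 0x06FA7090D1F5043C.
0x06FA7090D1F5043C = 502838075705328700.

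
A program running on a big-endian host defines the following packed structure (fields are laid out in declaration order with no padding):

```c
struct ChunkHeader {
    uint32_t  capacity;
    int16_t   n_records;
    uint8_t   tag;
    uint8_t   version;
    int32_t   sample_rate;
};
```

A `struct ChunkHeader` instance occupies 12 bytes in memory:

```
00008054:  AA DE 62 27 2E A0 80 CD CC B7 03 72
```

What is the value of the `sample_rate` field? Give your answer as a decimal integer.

-860421262

`sample_rate` follows `capacity` (4 B), `n_records` (2 B), `tag` (1 B), `version` (1 B), so it starts at offset 4 + 2 + 1 + 1 = 8 and occupies 4 bytes.
Bytes at offsets 8..11: CC B7 03 72.
In big-endian order the high byte comes first in memory.
The bytes are already most-significant first: 0xCCB70372.
Top bit is set, so as a signed 32-bit value this is 0xCCB70372 − 2^32 = -860421262.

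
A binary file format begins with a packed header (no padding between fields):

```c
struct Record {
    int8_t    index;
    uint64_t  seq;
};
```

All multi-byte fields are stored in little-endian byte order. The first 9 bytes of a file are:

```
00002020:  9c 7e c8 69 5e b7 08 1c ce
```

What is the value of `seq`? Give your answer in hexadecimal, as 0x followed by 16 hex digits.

`seq` follows `index` (1 byte), so it starts at byte offset 1 and occupies 8 bytes.
Bytes at offsets 1..8: 7E C8 69 5E B7 08 1C CE.
In little-endian order the low byte comes first in memory.
Reassemble most-significant byte first: CE 1C 08 B7 5E 69 C8 7E → 0xCE1C08B75E69C87E.

0xCE1C08B75E69C87E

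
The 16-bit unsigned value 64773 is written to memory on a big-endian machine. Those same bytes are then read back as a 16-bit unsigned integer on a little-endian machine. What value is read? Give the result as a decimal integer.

1533

64773 in 16-bit hexadecimal is 0xFD05.
Stored big-endian, the bytes at ascending addresses are FD 05.
Read back as little-endian, the first byte is least significant, giving 0x05FD.
0x05FD = 1533.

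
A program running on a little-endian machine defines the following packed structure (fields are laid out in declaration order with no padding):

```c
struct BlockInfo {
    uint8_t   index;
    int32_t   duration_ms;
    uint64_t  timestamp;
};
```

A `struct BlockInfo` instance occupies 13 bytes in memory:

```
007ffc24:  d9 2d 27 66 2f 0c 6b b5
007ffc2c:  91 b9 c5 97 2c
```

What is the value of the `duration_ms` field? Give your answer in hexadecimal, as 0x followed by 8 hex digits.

`duration_ms` follows `index` (1 byte), so it starts at byte offset 1 and occupies 4 bytes.
Bytes at offsets 1..4: 2D 27 66 2F.
Little-endian stores the least-significant byte at the lowest address.
Reassemble most-significant byte first: 2F 66 27 2D → 0x2F66272D.

0x2F66272D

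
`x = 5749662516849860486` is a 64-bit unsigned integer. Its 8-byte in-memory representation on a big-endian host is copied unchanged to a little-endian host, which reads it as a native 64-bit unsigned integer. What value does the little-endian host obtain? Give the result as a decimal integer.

5749662516849860486 in 64-bit hexadecimal is 0x4FCAE7989736DF86.
Stored big-endian, the bytes at ascending addresses are 4F CA E7 98 97 36 DF 86.
Read back as little-endian, the first byte is least significant, giving 0x86DF369798E7CA4F.
0x86DF369798E7CA4F = 9718546545622108751.

9718546545622108751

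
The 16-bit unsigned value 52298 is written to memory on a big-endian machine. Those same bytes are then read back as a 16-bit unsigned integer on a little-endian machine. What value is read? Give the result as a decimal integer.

52298 in 16-bit hexadecimal is 0xCC4A.
Stored big-endian, the bytes at ascending addresses are CC 4A.
Read back as little-endian, the first byte is least significant, giving 0x4ACC.
0x4ACC = 19148.

19148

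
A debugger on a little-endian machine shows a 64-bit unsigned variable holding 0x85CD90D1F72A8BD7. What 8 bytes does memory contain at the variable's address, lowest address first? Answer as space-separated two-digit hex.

Split into bytes (most-significant first): 85 CD 90 D1 F7 2A 8B D7.
Little-endian: lowest address holds the least-significant byte.
So at ascending addresses the bytes are D7 8B 2A F7 D1 90 CD 85.

D7 8B 2A F7 D1 90 CD 85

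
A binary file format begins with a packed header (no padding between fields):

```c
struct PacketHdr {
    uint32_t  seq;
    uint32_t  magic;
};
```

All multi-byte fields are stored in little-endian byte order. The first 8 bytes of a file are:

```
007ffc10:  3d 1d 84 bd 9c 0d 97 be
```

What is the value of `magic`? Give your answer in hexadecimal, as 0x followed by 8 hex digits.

0xBE970D9C

`magic` follows `seq` (4 bytes), so it starts at byte offset 4 and occupies 4 bytes.
Bytes at offsets 4..7: 9C 0D 97 BE.
Little-endian: lowest address holds the least-significant byte.
Reassemble most-significant byte first: BE 97 0D 9C → 0xBE970D9C.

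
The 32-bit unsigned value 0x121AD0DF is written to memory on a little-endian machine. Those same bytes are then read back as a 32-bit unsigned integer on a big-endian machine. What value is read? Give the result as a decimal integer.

3754957330

Stored little-endian, the bytes at ascending addresses are DF D0 1A 12.
Read back as big-endian, the last byte is least significant, giving 0xDFD01A12.
0xDFD01A12 = 3754957330.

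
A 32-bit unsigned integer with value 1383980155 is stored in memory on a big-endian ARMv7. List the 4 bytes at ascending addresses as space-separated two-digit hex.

52 7D DC 7B

1383980155 in hexadecimal, padded to 32 bits, is 0x527DDC7B.
Split into bytes (most-significant first): 52 7D DC 7B.
Big-endian: lowest address holds the most-significant byte.
So the memory order matches the most-significant-first order: 52 7D DC 7B.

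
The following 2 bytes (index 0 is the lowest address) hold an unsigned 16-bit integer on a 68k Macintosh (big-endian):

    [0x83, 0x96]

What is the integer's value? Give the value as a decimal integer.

In big-endian order the high byte comes first in memory.
The bytes are already most-significant first: 0x8396.
0x8396 = 33686.

33686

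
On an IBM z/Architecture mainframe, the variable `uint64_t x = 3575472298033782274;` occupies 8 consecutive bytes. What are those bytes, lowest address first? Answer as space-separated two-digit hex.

3575472298033782274 in hexadecimal, padded to 64 bits, is 0x319EA11C848D9E02.
Split into bytes (most-significant first): 31 9E A1 1C 84 8D 9E 02.
Big-endian: lowest address holds the most-significant byte.
So the memory order matches the most-significant-first order: 31 9E A1 1C 84 8D 9E 02.

31 9E A1 1C 84 8D 9E 02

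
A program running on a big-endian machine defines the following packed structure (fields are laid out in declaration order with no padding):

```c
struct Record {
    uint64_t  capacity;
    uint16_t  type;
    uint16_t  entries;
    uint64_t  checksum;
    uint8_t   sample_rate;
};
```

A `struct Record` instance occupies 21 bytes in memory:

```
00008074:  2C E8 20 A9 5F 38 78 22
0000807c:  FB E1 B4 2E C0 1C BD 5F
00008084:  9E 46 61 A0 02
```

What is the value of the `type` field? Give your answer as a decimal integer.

`type` follows `capacity` (8 bytes), so it starts at byte offset 8 and occupies 2 bytes.
Bytes at offsets 8..9: FB E1.
Big-endian: lowest address holds the most-significant byte.
The bytes are already most-significant first: 0xFBE1.
0xFBE1 = 64481.

64481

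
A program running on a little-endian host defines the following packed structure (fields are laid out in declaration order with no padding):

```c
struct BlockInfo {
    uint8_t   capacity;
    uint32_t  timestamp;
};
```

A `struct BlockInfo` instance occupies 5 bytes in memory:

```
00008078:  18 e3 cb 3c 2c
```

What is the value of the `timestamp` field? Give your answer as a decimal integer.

742181859

`timestamp` follows `capacity` (1 byte), so it starts at byte offset 1 and occupies 4 bytes.
Bytes at offsets 1..4: E3 CB 3C 2C.
Little-endian: lowest address holds the least-significant byte.
Reassemble most-significant byte first: 2C 3C CB E3 → 0x2C3CCBE3.
0x2C3CCBE3 = 742181859.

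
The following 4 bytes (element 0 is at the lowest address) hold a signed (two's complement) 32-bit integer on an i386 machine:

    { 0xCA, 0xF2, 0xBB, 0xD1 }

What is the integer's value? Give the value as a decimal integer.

-776211766

In little-endian order the low byte comes first in memory.
Reassemble most-significant byte first: D1 BB F2 CA → 0xD1BBF2CA.
Top bit is set, so as a signed 32-bit value this is 0xD1BBF2CA − 2^32 = -776211766.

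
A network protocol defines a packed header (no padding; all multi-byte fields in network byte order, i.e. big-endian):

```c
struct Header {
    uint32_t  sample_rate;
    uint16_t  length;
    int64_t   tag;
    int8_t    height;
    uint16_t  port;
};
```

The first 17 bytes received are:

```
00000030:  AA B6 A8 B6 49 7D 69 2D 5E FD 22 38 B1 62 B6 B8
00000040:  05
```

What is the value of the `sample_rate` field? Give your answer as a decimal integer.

`sample_rate` is the first field, at byte offset 0, occupying 4 bytes.
Bytes at offsets 0..3: AA B6 A8 B6.
In big-endian order the high byte comes first in memory.
The bytes are already most-significant first: 0xAAB6A8B6.
0xAAB6A8B6 = 2864097462.

2864097462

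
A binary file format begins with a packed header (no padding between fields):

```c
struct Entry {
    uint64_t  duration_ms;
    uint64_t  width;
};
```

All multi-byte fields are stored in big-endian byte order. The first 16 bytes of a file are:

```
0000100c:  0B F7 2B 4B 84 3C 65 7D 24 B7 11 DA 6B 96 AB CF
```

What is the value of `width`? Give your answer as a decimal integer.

2645602935909034959

`width` follows `duration_ms` (8 bytes), so it starts at byte offset 8 and occupies 8 bytes.
Bytes at offsets 8..15: 24 B7 11 DA 6B 96 AB CF.
Big-endian stores the most-significant byte at the lowest address.
The bytes are already most-significant first: 0x24B711DA6B96ABCF.
0x24B711DA6B96ABCF = 2645602935909034959.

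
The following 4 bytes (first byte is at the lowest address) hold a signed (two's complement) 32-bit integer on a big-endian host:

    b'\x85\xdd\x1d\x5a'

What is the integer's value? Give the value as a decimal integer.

Big-endian: lowest address holds the most-significant byte.
The bytes are already most-significant first: 0x85DD1D5A.
Top bit is set, so as a signed 32-bit value this is 0x85DD1D5A − 2^32 = -2049106598.

-2049106598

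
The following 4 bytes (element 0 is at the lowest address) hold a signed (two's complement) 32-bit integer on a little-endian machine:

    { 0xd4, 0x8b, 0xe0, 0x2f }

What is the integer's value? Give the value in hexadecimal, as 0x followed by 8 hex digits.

0x2FE08BD4

Little-endian: lowest address holds the least-significant byte.
Reassemble most-significant byte first: 2F E0 8B D4 → 0x2FE08BD4.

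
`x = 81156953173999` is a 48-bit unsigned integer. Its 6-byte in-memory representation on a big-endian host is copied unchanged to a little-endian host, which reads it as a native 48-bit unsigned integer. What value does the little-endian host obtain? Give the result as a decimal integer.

81156953173999 in 48-bit hexadecimal is 0x49CFD35D6FEF.
Stored big-endian, the bytes at ascending addresses are 49 CF D3 5D 6F EF.
Read back as little-endian, the first byte is least significant, giving 0xEF6F5DD3CF49.
0xEF6F5DD3CF49 = 263261594570569.

263261594570569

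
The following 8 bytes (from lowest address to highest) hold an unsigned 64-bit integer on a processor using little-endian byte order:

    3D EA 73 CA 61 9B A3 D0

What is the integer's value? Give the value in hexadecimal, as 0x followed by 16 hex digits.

0xD0A39B61CA73EA3D

In little-endian order the low byte comes first in memory.
Reassemble most-significant byte first: D0 A3 9B 61 CA 73 EA 3D → 0xD0A39B61CA73EA3D.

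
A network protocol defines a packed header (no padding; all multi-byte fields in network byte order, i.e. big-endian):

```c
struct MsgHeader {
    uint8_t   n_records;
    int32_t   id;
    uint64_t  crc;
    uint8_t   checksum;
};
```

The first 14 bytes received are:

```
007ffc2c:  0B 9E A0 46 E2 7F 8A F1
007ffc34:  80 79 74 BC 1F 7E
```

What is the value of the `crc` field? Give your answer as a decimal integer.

`crc` follows `n_records` (1 B), `id` (4 B), so it starts at offset 1 + 4 = 5 and occupies 8 bytes.
Bytes at offsets 5..12: 7F 8A F1 80 79 74 BC 1F.
In big-endian order the high byte comes first in memory.
The bytes are already most-significant first: 0x7F8AF1807974BC1F.
0x7F8AF1807974BC1F = 9190423523698719775.

9190423523698719775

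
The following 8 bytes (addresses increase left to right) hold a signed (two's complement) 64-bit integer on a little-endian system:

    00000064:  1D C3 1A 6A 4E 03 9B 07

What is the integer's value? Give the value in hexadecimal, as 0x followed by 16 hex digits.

0x079B034E6A1AC31D

In little-endian order the low byte comes first in memory.
Reassemble most-significant byte first: 07 9B 03 4E 6A 1A C3 1D → 0x079B034E6A1AC31D.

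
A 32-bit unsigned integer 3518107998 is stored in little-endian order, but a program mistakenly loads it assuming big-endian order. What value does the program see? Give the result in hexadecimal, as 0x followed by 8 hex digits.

0x5E11B2D1

3518107998 in 32-bit hexadecimal is 0xD1B2115E.
Stored little-endian, the bytes at ascending addresses are 5E 11 B2 D1.
Read back as big-endian, the last byte is least significant, giving 0x5E11B2D1.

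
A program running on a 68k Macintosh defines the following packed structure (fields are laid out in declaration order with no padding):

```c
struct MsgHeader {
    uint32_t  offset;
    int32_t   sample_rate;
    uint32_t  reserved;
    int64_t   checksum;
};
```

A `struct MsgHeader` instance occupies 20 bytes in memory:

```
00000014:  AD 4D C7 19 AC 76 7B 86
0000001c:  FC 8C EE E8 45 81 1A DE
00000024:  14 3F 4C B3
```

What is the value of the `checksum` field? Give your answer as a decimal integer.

5008313801737456819

`checksum` follows `offset` (4 B), `sample_rate` (4 B), `reserved` (4 B), so it starts at offset 4 + 4 + 4 = 12 and occupies 8 bytes.
Bytes at offsets 12..19: 45 81 1A DE 14 3F 4C B3.
Big-endian: lowest address holds the most-significant byte.
The bytes are already most-significant first: 0x45811ADE143F4CB3.
0x45811ADE143F4CB3 = 5008313801737456819.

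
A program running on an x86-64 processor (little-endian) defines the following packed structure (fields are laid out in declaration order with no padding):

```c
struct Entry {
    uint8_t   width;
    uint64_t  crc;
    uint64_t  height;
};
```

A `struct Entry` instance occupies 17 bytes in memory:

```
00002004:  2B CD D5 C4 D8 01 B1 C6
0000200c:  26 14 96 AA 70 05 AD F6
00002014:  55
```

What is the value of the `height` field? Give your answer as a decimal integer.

6194328576371365396

`height` follows `width` (1 B), `crc` (8 B), so it starts at offset 1 + 8 = 9 and occupies 8 bytes.
Bytes at offsets 9..16: 14 96 AA 70 05 AD F6 55.
In little-endian order the low byte comes first in memory.
Reassemble most-significant byte first: 55 F6 AD 05 70 AA 96 14 → 0x55F6AD0570AA9614.
0x55F6AD0570AA9614 = 6194328576371365396.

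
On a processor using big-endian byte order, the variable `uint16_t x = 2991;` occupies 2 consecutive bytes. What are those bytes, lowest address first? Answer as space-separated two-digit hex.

0B AF

2991 in hexadecimal, padded to 16 bits, is 0x0BAF.
Split into bytes (most-significant first): 0B AF.
Big-endian stores the most-significant byte at the lowest address.
So the memory order matches the most-significant-first order: 0B AF.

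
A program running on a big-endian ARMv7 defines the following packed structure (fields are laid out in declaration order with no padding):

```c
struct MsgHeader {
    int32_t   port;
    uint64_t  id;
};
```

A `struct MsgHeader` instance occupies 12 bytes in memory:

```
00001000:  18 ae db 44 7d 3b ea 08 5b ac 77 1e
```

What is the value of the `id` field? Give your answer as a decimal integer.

9024063599985587998

`id` follows `port` (4 bytes), so it starts at byte offset 4 and occupies 8 bytes.
Bytes at offsets 4..11: 7D 3B EA 08 5B AC 77 1E.
Big-endian stores the most-significant byte at the lowest address.
The bytes are already most-significant first: 0x7D3BEA085BAC771E.
0x7D3BEA085BAC771E = 9024063599985587998.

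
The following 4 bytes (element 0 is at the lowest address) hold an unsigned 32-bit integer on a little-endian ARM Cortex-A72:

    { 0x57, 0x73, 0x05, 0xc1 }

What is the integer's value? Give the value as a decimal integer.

3238359895

In little-endian order the low byte comes first in memory.
Reassemble most-significant byte first: C1 05 73 57 → 0xC1057357.
0xC1057357 = 3238359895.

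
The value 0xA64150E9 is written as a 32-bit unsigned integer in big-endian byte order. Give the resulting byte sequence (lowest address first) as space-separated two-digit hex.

A6 41 50 E9

Split into bytes (most-significant first): A6 41 50 E9.
In big-endian order the high byte comes first in memory.
So the memory order matches the most-significant-first order: A6 41 50 E9.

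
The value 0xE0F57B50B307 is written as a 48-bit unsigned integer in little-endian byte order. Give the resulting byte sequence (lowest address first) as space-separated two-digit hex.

Split into bytes (most-significant first): E0 F5 7B 50 B3 07.
Little-endian: lowest address holds the least-significant byte.
So at ascending addresses the bytes are 07 B3 50 7B F5 E0.

07 B3 50 7B F5 E0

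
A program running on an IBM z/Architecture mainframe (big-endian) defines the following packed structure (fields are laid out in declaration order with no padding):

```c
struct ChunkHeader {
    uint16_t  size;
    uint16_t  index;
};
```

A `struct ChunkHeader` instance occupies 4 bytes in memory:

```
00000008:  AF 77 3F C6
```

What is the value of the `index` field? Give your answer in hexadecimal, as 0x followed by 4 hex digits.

`index` follows `size` (2 bytes), so it starts at byte offset 2 and occupies 2 bytes.
Bytes at offsets 2..3: 3F C6.
Big-endian stores the most-significant byte at the lowest address.
The bytes are already most-significant first: 0x3FC6.

0x3FC6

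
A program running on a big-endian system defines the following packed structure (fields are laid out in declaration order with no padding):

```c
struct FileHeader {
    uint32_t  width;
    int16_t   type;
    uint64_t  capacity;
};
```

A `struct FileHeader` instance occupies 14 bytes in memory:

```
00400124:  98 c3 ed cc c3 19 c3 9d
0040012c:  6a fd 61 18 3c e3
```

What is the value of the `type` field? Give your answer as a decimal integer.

-15591

`type` follows `width` (4 bytes), so it starts at byte offset 4 and occupies 2 bytes.
Bytes at offsets 4..5: C3 19.
Big-endian: lowest address holds the most-significant byte.
The bytes are already most-significant first: 0xC319.
Top bit is set, so as a signed 16-bit value this is 0xC319 − 2^16 = -15591.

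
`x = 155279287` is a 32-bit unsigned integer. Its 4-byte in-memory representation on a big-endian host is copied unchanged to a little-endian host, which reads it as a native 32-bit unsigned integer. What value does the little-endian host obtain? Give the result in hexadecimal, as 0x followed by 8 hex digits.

155279287 in 32-bit hexadecimal is 0x09415FB7.
Stored big-endian, the bytes at ascending addresses are 09 41 5F B7.
Read back as little-endian, the first byte is least significant, giving 0xB75F4109.

0xB75F4109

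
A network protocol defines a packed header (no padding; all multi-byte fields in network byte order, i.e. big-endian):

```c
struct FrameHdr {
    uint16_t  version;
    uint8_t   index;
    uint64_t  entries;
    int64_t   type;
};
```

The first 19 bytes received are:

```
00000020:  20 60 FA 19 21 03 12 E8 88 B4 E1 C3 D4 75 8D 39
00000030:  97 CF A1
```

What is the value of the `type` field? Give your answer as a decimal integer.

-4335711291833856095

`type` follows `version` (2 B), `index` (1 B), `entries` (8 B), so it starts at offset 2 + 1 + 8 = 11 and occupies 8 bytes.
Bytes at offsets 11..18: C3 D4 75 8D 39 97 CF A1.
In big-endian order the high byte comes first in memory.
The bytes are already most-significant first: 0xC3D4758D3997CFA1.
Top bit is set, so as a signed 64-bit value this is 0xC3D4758D3997CFA1 − 2^64 = -4335711291833856095.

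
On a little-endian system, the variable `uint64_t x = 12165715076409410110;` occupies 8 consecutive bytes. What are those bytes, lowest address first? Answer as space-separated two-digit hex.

3E 42 FF BF 67 4D D5 A8

12165715076409410110 in hexadecimal, padded to 64 bits, is 0xA8D54D67BFFF423E.
Split into bytes (most-significant first): A8 D5 4D 67 BF FF 42 3E.
Little-endian stores the least-significant byte at the lowest address.
So at ascending addresses the bytes are 3E 42 FF BF 67 4D D5 A8.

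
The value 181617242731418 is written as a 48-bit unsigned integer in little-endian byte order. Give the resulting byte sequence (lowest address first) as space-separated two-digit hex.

181617242731418 in hexadecimal, padded to 48 bits, is 0xA52E0F3CF39A.
Split into bytes (most-significant first): A5 2E 0F 3C F3 9A.
In little-endian order the low byte comes first in memory.
So at ascending addresses the bytes are 9A F3 3C 0F 2E A5.

9A F3 3C 0F 2E A5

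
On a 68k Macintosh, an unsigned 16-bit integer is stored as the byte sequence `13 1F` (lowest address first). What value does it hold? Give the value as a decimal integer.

4895

Big-endian stores the most-significant byte at the lowest address.
The bytes are already most-significant first: 0x131F.
0x131F = 4895.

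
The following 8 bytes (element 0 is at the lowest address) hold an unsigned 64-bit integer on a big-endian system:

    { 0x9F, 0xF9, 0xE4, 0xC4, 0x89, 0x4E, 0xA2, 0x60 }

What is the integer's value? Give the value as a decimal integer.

11527496253999850080

Big-endian: lowest address holds the most-significant byte.
The bytes are already most-significant first: 0x9FF9E4C4894EA260.
0x9FF9E4C4894EA260 = 11527496253999850080.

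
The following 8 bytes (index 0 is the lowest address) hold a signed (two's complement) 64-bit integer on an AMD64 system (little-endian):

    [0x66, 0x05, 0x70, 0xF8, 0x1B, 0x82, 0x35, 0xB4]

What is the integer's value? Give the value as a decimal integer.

-5461315916473039514

In little-endian order the low byte comes first in memory.
Reassemble most-significant byte first: B4 35 82 1B F8 70 05 66 → 0xB435821BF8700566.
Top bit is set, so as a signed 64-bit value this is 0xB435821BF8700566 − 2^64 = -5461315916473039514.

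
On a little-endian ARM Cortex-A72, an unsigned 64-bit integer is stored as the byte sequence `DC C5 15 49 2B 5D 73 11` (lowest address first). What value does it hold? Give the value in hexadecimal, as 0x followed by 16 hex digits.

Little-endian: lowest address holds the least-significant byte.
Reassemble most-significant byte first: 11 73 5D 2B 49 15 C5 DC → 0x11735D2B4915C5DC.

0x11735D2B4915C5DC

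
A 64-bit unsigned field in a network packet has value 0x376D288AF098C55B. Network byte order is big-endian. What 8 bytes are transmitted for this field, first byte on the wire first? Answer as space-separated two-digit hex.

Split into bytes (most-significant first): 37 6D 28 8A F0 98 C5 5B.
Big-endian: lowest address holds the most-significant byte.
So the memory order matches the most-significant-first order: 37 6D 28 8A F0 98 C5 5B.

37 6D 28 8A F0 98 C5 5B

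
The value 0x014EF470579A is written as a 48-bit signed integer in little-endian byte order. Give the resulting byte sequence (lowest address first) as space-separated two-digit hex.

9A 57 70 F4 4E 01

Split into bytes (most-significant first): 01 4E F4 70 57 9A.
In little-endian order the low byte comes first in memory.
So at ascending addresses the bytes are 9A 57 70 F4 4E 01.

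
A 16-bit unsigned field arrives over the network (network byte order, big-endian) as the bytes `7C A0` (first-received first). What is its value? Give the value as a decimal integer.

Big-endian stores the most-significant byte at the lowest address.
The bytes are already most-significant first: 0x7CA0.
0x7CA0 = 31904.

31904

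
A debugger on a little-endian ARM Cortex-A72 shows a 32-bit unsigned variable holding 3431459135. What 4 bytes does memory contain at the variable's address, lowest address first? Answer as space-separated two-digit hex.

3431459135 in hexadecimal, padded to 32 bits, is 0xCC87E93F.
Split into bytes (most-significant first): CC 87 E9 3F.
In little-endian order the low byte comes first in memory.
So at ascending addresses the bytes are 3F E9 87 CC.

3F E9 87 CC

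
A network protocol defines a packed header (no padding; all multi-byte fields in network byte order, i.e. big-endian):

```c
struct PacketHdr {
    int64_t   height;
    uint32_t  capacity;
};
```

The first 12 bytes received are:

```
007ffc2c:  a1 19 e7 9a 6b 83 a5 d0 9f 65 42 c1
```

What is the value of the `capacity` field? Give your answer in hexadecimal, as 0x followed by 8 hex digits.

0x9F6542C1

`capacity` follows `height` (8 bytes), so it starts at byte offset 8 and occupies 4 bytes.
Bytes at offsets 8..11: 9F 65 42 C1.
In big-endian order the high byte comes first in memory.
The bytes are already most-significant first: 0x9F6542C1.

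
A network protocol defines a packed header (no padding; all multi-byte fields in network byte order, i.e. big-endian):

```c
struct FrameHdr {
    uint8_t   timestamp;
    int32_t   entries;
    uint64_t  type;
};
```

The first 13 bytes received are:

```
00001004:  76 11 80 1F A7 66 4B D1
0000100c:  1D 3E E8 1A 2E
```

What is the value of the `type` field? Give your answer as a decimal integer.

`type` follows `timestamp` (1 B), `entries` (4 B), so it starts at offset 1 + 4 = 5 and occupies 8 bytes.
Bytes at offsets 5..12: 66 4B D1 1D 3E E8 1A 2E.
Big-endian: lowest address holds the most-significant byte.
The bytes are already most-significant first: 0x664BD11D3EE81A2E.
0x664BD11D3EE81A2E = 7371215138661603886.

7371215138661603886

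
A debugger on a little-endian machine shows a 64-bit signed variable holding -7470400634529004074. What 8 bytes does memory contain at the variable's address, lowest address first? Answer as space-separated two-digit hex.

D6 C5 0B E9 33 CE 53 98

Two's complement of -7470400634529004074 in 64 bits: 7470400634529004074 = 0x67AC31CC16F43A2A; invert → 0x9853CE33E90BC5D5; add 1 → 0x9853CE33E90BC5D6.
Split into bytes (most-significant first): 98 53 CE 33 E9 0B C5 D6.
Little-endian: lowest address holds the least-significant byte.
So at ascending addresses the bytes are D6 C5 0B E9 33 CE 53 98.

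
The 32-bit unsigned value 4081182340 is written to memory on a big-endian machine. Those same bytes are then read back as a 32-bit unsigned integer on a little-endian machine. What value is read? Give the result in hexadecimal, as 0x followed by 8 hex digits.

4081182340 in 32-bit hexadecimal is 0xF341E684.
Stored big-endian, the bytes at ascending addresses are F3 41 E6 84.
Read back as little-endian, the first byte is least significant, giving 0x84E641F3.

0x84E641F3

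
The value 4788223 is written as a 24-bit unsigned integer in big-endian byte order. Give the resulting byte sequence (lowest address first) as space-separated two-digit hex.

4788223 in hexadecimal, padded to 24 bits, is 0x490FFF.
Split into bytes (most-significant first): 49 0F FF.
Big-endian stores the most-significant byte at the lowest address.
So the memory order matches the most-significant-first order: 49 0F FF.

49 0F FF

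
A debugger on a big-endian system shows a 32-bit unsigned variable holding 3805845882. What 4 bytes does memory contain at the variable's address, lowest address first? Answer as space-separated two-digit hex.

E2 D8 99 7A

3805845882 in hexadecimal, padded to 32 bits, is 0xE2D8997A.
Split into bytes (most-significant first): E2 D8 99 7A.
In big-endian order the high byte comes first in memory.
So the memory order matches the most-significant-first order: E2 D8 99 7A.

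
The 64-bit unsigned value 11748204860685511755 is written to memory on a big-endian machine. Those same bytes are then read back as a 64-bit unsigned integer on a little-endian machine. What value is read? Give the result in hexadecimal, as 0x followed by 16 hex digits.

0x4B6CAD7D13020AA3

11748204860685511755 in 64-bit hexadecimal is 0xA30A02137DAD6C4B.
Stored big-endian, the bytes at ascending addresses are A3 0A 02 13 7D AD 6C 4B.
Read back as little-endian, the first byte is least significant, giving 0x4B6CAD7D13020AA3.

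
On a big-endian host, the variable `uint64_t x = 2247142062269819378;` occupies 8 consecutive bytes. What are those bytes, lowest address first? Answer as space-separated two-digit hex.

1F 2F 73 CC BD 6E 69 F2

2247142062269819378 in hexadecimal, padded to 64 bits, is 0x1F2F73CCBD6E69F2.
Split into bytes (most-significant first): 1F 2F 73 CC BD 6E 69 F2.
Big-endian: lowest address holds the most-significant byte.
So the memory order matches the most-significant-first order: 1F 2F 73 CC BD 6E 69 F2.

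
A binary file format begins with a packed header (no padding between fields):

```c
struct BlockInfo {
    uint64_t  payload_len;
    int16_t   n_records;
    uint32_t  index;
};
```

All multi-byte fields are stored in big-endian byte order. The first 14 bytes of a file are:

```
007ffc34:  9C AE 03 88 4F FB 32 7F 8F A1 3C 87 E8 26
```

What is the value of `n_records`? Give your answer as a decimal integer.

`n_records` follows `payload_len` (8 bytes), so it starts at byte offset 8 and occupies 2 bytes.
Bytes at offsets 8..9: 8F A1.
Big-endian: lowest address holds the most-significant byte.
The bytes are already most-significant first: 0x8FA1.
Top bit is set, so as a signed 16-bit value this is 0x8FA1 − 2^16 = -28767.

-28767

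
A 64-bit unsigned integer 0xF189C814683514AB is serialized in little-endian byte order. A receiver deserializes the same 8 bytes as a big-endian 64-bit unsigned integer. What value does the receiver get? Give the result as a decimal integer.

Stored little-endian, the bytes at ascending addresses are AB 14 35 68 14 C8 89 F1.
Read back as big-endian, the last byte is least significant, giving 0xAB14356814C889F1.
0xAB14356814C889F1 = 12327536801161447921.

12327536801161447921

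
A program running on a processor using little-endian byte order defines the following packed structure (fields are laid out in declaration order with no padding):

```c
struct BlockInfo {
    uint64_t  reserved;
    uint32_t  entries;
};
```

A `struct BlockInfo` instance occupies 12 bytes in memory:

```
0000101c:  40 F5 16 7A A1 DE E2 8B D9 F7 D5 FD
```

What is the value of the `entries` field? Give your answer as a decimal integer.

4258658265

`entries` follows `reserved` (8 bytes), so it starts at byte offset 8 and occupies 4 bytes.
Bytes at offsets 8..11: D9 F7 D5 FD.
Little-endian: lowest address holds the least-significant byte.
Reassemble most-significant byte first: FD D5 F7 D9 → 0xFDD5F7D9.
0xFDD5F7D9 = 4258658265.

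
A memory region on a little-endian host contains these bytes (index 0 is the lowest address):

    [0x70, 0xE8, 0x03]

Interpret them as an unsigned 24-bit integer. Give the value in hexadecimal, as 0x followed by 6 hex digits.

In little-endian order the low byte comes first in memory.
Reassemble most-significant byte first: 03 E8 70 → 0x03E870.

0x03E870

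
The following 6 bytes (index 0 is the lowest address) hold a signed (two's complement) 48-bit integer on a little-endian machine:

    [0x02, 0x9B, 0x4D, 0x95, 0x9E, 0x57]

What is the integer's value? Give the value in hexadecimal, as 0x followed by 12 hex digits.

Little-endian: lowest address holds the least-significant byte.
Reassemble most-significant byte first: 57 9E 95 4D 9B 02 → 0x579E954D9B02.

0x579E954D9B02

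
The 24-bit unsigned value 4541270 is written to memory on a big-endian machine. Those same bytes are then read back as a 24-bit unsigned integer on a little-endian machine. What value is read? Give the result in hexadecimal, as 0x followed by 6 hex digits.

0x564B45

4541270 in 24-bit hexadecimal is 0x454B56.
Stored big-endian, the bytes at ascending addresses are 45 4B 56.
Read back as little-endian, the first byte is least significant, giving 0x564B45.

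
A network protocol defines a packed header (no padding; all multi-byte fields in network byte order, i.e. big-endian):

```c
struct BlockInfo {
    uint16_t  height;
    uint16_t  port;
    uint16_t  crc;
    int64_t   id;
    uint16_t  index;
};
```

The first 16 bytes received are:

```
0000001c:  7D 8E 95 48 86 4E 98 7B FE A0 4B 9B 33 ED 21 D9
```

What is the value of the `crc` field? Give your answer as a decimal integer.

`crc` follows `height` (2 B), `port` (2 B), so it starts at offset 2 + 2 = 4 and occupies 2 bytes.
Bytes at offsets 4..5: 86 4E.
Big-endian: lowest address holds the most-significant byte.
The bytes are already most-significant first: 0x864E.
0x864E = 34382.

34382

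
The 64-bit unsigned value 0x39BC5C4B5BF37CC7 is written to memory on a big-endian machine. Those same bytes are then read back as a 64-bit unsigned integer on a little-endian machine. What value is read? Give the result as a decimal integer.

14374631684091722809

Stored big-endian, the bytes at ascending addresses are 39 BC 5C 4B 5B F3 7C C7.
Read back as little-endian, the first byte is least significant, giving 0xC77CF35B4B5CBC39.
0xC77CF35B4B5CBC39 = 14374631684091722809.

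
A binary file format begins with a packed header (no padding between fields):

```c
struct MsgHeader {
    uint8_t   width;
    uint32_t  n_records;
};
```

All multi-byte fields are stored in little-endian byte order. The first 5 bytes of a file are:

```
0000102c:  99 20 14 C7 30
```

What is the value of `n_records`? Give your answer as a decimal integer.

`n_records` follows `width` (1 byte), so it starts at byte offset 1 and occupies 4 bytes.
Bytes at offsets 1..4: 20 14 C7 30.
Little-endian: lowest address holds the least-significant byte.
Reassemble most-significant byte first: 30 C7 14 20 → 0x30C71420.
0x30C71420 = 818353184.

818353184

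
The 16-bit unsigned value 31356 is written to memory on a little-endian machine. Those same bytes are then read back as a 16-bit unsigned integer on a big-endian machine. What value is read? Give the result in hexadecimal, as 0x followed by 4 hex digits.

0x7C7A

31356 in 16-bit hexadecimal is 0x7A7C.
Stored little-endian, the bytes at ascending addresses are 7C 7A.
Read back as big-endian, the last byte is least significant, giving 0x7C7A.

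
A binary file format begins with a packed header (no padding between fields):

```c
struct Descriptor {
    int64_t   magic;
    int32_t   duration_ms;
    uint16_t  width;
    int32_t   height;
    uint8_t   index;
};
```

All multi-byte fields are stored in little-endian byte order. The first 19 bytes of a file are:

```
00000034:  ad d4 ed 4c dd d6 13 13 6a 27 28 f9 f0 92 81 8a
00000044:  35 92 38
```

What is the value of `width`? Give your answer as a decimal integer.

`width` follows `magic` (8 B), `duration_ms` (4 B), so it starts at offset 8 + 4 = 12 and occupies 2 bytes.
Bytes at offsets 12..13: F0 92.
Little-endian: lowest address holds the least-significant byte.
Reassemble most-significant byte first: 92 F0 → 0x92F0.
0x92F0 = 37616.

37616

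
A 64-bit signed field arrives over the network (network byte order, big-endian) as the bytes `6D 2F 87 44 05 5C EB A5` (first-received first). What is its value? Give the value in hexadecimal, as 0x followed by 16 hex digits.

0x6D2F8744055CEBA5

In big-endian order the high byte comes first in memory.
The bytes are already most-significant first: 0x6D2F8744055CEBA5.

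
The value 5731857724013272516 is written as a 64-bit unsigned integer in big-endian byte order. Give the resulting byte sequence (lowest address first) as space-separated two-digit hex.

5731857724013272516 in hexadecimal, padded to 64 bits, is 0x4F8BA63B36E3DDC4.
Split into bytes (most-significant first): 4F 8B A6 3B 36 E3 DD C4.
Big-endian: lowest address holds the most-significant byte.
So the memory order matches the most-significant-first order: 4F 8B A6 3B 36 E3 DD C4.

4F 8B A6 3B 36 E3 DD C4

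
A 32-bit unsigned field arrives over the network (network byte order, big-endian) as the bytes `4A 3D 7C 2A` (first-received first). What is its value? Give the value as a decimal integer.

Big-endian stores the most-significant byte at the lowest address.
The bytes are already most-significant first: 0x4A3D7C2A.
0x4A3D7C2A = 1245543466.

1245543466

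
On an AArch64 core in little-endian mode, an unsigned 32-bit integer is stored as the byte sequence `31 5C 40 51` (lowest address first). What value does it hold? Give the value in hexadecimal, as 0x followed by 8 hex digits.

0x51405C31

Little-endian: lowest address holds the least-significant byte.
Reassemble most-significant byte first: 51 40 5C 31 → 0x51405C31.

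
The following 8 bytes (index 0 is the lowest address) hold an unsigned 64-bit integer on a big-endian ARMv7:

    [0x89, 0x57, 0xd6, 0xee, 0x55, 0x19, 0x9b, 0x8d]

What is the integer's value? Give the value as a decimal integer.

In big-endian order the high byte comes first in memory.
The bytes are already most-significant first: 0x8957D6EE55199B8D.
0x8957D6EE55199B8D = 9896615025288256397.

9896615025288256397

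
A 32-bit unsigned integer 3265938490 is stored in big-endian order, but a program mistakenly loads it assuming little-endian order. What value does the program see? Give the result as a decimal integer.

3265938490 in 32-bit hexadecimal is 0xC2AA443A.
Stored big-endian, the bytes at ascending addresses are C2 AA 44 3A.
Read back as little-endian, the first byte is least significant, giving 0x3A44AAC2.
0x3A44AAC2 = 977578690.

977578690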